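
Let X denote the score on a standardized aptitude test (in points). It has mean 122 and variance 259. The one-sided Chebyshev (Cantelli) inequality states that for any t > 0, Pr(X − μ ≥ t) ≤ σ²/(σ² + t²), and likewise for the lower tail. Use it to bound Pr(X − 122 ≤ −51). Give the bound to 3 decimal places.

Here σ² = 259 and t = 51, so σ² + t² = 2860.
Cantelli's bound: 259/2860 = 0.0906.

0.091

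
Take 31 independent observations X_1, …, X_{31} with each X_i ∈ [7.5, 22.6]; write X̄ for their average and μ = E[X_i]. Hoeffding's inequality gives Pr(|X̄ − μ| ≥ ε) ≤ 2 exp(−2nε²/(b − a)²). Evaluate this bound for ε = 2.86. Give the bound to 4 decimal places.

Exponent: 2nε²/(b − a)² = 2·31·2.86² / 15.1² = 2.22418.
Bound = 2·exp(−2.22418) = 0.21631.

0.2163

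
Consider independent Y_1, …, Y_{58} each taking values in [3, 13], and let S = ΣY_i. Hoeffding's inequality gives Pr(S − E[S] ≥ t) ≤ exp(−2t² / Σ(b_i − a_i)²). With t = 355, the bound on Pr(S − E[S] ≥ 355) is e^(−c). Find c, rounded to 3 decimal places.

43.457

Σ(b_i − a_i)² = 58·(10)² = 5800.
c = 2t²/5800 = 2·355²/5800 = 43.4569.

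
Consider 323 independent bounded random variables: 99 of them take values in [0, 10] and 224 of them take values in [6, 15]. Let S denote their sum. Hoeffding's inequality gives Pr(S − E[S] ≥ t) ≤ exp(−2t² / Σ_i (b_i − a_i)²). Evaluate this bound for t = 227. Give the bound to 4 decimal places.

0.0254

Σ(b_i − a_i)² = 99·10² + 224·9² = 28044.
Exponent = 2·227² / 28044 = 3.67487.
Bound = exp(−3.67487) = 0.02535.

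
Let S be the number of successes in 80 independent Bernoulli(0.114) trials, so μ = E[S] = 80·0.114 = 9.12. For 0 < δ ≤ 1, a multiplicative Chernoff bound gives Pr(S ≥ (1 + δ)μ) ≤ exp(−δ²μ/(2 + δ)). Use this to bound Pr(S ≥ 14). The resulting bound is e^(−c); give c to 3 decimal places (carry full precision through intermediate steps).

1.030

Write 14 = (1 + δ)μ, so δ = 14/9.12 − 1 = 0.5350877…
Then the exponent is δ²μ/(2 + δ) = (14 − μ)² / (μ·(2 + δ)) = 1.030035.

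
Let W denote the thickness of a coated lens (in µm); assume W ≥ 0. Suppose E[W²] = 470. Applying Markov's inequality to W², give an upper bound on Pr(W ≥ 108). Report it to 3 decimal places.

0.040

Since W ≥ 0, the event {W ≥ 108} is the same as {W² ≥ 11664}.
Markov's inequality applied to W² gives Pr(W² ≥ 11664) ≤ E[W²]/11664 = 470/11664 = 0.0403.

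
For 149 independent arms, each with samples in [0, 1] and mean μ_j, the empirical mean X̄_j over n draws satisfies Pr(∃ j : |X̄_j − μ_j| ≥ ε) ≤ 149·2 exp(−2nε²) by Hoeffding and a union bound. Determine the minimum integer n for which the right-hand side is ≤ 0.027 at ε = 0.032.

4546

Need 2·149·exp(−2nε²) ≤ 0.027, i.e. exp(−2nε²) ≤ 0.027/298.
So 2nε² ≥ ln(298/0.027) = 9.309012.
Hence n ≥ 9.309012/(2·0.032²) = 4545.416.
The smallest integer n is 4546.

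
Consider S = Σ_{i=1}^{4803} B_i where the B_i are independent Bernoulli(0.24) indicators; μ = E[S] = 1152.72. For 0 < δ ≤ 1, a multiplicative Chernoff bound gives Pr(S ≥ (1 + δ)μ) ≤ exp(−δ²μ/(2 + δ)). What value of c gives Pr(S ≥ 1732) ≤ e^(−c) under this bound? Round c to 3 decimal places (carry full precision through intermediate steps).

116.325

Write 1732 = (1 + δ)μ, so δ = 1732/1152.72 − 1 = 0.5025331…
Then the exponent is δ²μ/(2 + δ) = (1732 − μ)² / (μ·(2 + δ)) = 116.325092.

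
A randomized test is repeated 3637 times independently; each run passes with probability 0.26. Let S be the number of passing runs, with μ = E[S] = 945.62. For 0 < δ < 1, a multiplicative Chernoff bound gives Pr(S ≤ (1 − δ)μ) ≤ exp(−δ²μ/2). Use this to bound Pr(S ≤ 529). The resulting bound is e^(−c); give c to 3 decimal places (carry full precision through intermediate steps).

Write 529 = (1 − δ)μ, so δ = 1 − 529/945.62 = 0.4405787…
Then the exponent is δ²μ/2 = (μ − 529)²/(2μ) = 91.776942.

91.777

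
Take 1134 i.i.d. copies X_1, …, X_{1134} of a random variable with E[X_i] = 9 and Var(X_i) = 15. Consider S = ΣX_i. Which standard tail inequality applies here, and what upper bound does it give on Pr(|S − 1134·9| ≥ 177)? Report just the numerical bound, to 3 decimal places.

With mean and variance of each term known, Chebyshev's inequality bounds the deviation of the sum (or sample mean).
Var(S) = n·Var(X_i) = 1134·15 = 17010.
Chebyshev: Pr(|S − 1134·9| ≥ 177) ≤ Var(S)/177² = 17010/31329 = 0.5429.

0.543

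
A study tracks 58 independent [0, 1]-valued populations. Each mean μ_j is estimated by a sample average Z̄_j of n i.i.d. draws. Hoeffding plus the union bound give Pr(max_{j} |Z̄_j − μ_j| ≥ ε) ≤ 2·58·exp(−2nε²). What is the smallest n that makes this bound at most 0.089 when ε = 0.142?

Need 2·58·exp(−2nε²) ≤ 0.089, i.e. exp(−2nε²) ≤ 0.089/116.
So 2nε² ≥ ln(116/0.089) = 7.172709.
Hence n ≥ 7.172709/(2·0.142²) = 177.859.
The smallest integer n is 178.

178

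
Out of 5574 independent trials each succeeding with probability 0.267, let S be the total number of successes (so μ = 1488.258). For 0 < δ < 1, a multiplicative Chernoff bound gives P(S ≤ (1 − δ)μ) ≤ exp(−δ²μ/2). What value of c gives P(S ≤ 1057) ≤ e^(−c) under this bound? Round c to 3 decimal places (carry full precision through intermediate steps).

Write 1057 = (1 − δ)μ, so δ = 1 − 1057/1488.258 = 0.2897737…
Then the exponent is δ²μ/2 = (μ − 1057)²/(2μ) = 62.483609.

62.484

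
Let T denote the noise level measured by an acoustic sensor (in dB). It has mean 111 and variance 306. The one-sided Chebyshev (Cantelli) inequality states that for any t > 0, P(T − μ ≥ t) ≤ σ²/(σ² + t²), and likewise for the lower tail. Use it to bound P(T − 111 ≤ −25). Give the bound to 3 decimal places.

0.329

Here σ² = 306 and t = 25, so σ² + t² = 931.
Cantelli's bound: 306/931 = 0.3287.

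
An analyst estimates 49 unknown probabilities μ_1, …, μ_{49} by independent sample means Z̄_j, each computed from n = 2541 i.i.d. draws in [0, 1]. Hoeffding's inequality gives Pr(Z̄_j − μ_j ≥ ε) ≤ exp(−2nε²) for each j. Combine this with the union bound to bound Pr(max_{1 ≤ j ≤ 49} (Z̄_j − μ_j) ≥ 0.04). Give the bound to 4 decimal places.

0.0144

Per-experiment Hoeffding bound: exp(−2·2541·0.04²) = exp(−8.13120) = 0.00029421.
Union bound over 49 events: 49·0.00029421 = 0.01442.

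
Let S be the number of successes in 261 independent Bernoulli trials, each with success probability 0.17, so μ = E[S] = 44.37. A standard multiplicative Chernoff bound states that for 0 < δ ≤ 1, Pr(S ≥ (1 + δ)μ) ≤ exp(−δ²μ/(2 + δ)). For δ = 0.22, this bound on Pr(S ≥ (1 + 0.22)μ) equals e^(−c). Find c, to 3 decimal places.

0.967

c = δ²μ/(2 + δ) = 0.22²·44.37/(2 + 0.22) = 0.9673.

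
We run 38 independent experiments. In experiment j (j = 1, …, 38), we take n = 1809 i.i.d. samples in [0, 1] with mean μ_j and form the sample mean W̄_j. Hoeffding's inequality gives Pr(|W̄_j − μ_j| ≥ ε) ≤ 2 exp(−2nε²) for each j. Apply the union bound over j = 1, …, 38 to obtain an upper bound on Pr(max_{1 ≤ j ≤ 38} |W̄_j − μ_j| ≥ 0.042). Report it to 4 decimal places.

0.1286

Per-experiment Hoeffding bound: 2·exp(−2·1809·0.042²) = 2·exp(−6.38215) = 0.003383.
Union bound over 38 events: 38·0.003383 = 0.12855.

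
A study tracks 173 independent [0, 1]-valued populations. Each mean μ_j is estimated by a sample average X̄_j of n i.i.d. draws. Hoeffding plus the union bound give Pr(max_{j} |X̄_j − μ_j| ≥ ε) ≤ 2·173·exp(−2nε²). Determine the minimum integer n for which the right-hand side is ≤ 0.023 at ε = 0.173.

161

Need 2·173·exp(−2nε²) ≤ 0.023, i.e. exp(−2nε²) ≤ 0.023/346.
So 2nε² ≥ ln(346/0.023) = 9.618700.
Hence n ≥ 9.618700/(2·0.173²) = 160.692.
The smallest integer n is 161.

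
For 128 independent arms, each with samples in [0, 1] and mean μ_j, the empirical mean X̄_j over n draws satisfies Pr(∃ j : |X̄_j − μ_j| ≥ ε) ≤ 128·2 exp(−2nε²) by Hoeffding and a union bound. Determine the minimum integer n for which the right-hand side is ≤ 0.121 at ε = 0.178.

121

Need 2·128·exp(−2nε²) ≤ 0.121, i.e. exp(−2nε²) ≤ 0.121/256.
So 2nε² ≥ ln(256/0.121) = 7.657142.
Hence n ≥ 7.657142/(2·0.178²) = 120.836.
The smallest integer n is 121.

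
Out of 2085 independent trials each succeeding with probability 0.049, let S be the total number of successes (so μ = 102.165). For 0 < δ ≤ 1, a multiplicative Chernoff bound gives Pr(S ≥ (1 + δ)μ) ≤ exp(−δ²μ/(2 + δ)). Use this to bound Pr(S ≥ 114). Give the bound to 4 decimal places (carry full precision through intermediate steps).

0.5231

Write 114 = (1 + δ)μ, so δ = 114/102.165 − 1 = 0.115842…
Then the exponent is δ²μ/(2 + δ) = (114 − μ)² / (μ·(2 + δ)) = 0.647964.
Bound = exp(−0.647964) = 0.52311.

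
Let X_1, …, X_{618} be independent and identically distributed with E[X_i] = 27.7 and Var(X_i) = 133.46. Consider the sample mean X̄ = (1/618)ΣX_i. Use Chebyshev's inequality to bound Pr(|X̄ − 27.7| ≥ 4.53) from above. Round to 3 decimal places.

0.011

Var(X̄) = Var(X_i)/n = 133.46/618 = 0.21595.
Chebyshev: Pr(|X̄ − 27.7| ≥ 4.53) ≤ Var(X̄)/(4.53)² = 133.46/(618·4.53²) = 0.0105.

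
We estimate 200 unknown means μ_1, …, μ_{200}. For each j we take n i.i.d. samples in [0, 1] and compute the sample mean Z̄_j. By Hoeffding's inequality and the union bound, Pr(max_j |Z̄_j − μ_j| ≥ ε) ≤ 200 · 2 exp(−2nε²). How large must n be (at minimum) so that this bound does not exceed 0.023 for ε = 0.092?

577

Need 2·200·exp(−2nε²) ≤ 0.023, i.e. exp(−2nε²) ≤ 0.023/400.
So 2nε² ≥ ln(400/0.023) = 9.763726.
Hence n ≥ 9.763726/(2·0.092²) = 576.780.
The smallest integer n is 577.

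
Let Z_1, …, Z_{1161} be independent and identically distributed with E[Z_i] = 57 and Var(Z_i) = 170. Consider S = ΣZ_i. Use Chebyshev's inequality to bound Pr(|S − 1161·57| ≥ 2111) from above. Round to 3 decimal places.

0.044

Var(S) = n·Var(Z_i) = 1161·170 = 197370.
Chebyshev: Pr(|S − 1161·57| ≥ 2111) ≤ Var(S)/2111² = 197370/4456321 = 0.0443.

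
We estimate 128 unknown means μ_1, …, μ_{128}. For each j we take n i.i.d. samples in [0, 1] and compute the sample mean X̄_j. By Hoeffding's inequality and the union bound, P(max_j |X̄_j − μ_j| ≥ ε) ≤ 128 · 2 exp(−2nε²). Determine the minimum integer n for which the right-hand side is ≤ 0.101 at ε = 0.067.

874

Need 2·128·exp(−2nε²) ≤ 0.101, i.e. exp(−2nε²) ≤ 0.101/256.
So 2nε² ≥ ln(256/0.101) = 7.837812.
Hence n ≥ 7.837812/(2·0.067²) = 873.002.
The smallest integer n is 874.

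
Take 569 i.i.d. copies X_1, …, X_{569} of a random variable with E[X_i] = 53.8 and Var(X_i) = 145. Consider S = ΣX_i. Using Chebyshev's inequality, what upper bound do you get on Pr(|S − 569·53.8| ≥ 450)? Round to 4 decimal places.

Var(S) = n·Var(X_i) = 569·145 = 82505.
Chebyshev: Pr(|S − 569·53.8| ≥ 450) ≤ Var(S)/450² = 82505/202500 = 0.4074.

0.4074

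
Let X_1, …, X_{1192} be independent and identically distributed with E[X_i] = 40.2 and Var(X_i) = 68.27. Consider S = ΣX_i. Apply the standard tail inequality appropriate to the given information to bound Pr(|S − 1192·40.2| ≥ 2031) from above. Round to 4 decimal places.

0.0197

With mean and variance of each term known, Chebyshev's inequality bounds the deviation of the sum (or sample mean).
Var(S) = n·Var(X_i) = 1192·68.27 = 81377.84.
Chebyshev: Pr(|S − 1192·40.2| ≥ 2031) ≤ Var(S)/2031² = 81377.84/4124961 = 0.0197.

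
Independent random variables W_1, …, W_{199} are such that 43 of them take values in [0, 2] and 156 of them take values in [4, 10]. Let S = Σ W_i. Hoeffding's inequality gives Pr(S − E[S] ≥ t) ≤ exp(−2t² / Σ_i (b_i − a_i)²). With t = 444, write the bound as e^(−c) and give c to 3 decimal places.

68.119

Σ(b_i − a_i)² = 43·2² + 156·6² = 5788.
c = 2t² / 5788 = 2·444² / 5788 = 68.1189.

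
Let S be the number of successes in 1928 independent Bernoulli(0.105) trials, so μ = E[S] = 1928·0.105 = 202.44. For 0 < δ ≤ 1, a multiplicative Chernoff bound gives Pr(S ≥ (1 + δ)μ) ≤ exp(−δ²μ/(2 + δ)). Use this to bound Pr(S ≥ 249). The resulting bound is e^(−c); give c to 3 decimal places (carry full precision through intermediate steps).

Write 249 = (1 + δ)μ, so δ = 249/202.44 − 1 = 0.2299941…
Then the exponent is δ²μ/(2 + δ) = (249 − μ)² / (μ·(2 + δ)) = 4.802041.

4.802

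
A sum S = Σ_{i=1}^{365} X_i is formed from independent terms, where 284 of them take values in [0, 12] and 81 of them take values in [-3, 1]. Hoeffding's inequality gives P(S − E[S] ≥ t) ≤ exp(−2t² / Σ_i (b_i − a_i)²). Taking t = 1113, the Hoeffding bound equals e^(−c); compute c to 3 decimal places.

Σ(b_i − a_i)² = 284·12² + 81·4² = 42192.
c = 2t² / 42192 = 2·1113² / 42192 = 58.7206.

58.721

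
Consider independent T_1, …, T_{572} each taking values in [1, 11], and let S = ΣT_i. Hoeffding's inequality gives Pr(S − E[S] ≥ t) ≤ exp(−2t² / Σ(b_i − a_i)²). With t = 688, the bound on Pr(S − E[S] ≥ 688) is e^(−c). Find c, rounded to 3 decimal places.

Σ(b_i − a_i)² = 572·(10)² = 57200.
c = 2t²/57200 = 2·688²/57200 = 16.5505.

16.550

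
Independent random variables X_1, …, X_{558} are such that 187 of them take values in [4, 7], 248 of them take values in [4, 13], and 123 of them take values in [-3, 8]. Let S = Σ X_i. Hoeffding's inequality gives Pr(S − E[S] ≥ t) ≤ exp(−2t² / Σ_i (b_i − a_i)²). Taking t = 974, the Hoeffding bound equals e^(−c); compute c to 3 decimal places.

51.764

Σ(b_i − a_i)² = 187·3² + 248·9² + 123·11² = 36654.
c = 2t² / 36654 = 2·974² / 36654 = 51.7638.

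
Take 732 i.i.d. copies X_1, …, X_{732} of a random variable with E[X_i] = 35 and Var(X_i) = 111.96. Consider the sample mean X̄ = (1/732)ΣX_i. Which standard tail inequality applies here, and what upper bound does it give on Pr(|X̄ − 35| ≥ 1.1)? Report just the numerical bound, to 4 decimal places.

0.1264

With mean and variance of each term known, Chebyshev's inequality bounds the deviation of the sum (or sample mean).
Var(X̄) = Var(X_i)/n = 111.96/732 = 0.15295.
Chebyshev: Pr(|X̄ − 35| ≥ 1.1) ≤ Var(X̄)/(1.1)² = 111.96/(732·1.1²) = 0.1264.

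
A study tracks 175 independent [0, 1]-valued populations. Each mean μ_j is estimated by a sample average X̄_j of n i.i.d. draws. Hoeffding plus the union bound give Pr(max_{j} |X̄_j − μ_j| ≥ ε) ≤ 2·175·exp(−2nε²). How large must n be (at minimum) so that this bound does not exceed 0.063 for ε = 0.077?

728

Need 2·175·exp(−2nε²) ≤ 0.063, i.e. exp(−2nε²) ≤ 0.063/350.
So 2nε² ≥ ln(350/0.063) = 8.622554.
Hence n ≥ 8.622554/(2·0.077²) = 727.151.
The smallest integer n is 728.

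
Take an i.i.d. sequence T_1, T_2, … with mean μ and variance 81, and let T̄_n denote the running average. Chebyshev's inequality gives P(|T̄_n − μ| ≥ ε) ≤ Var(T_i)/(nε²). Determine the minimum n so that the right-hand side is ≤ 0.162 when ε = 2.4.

Require 81/(n·2.4²) ≤ 0.162, i.e. n ≥ 81/(0.162·2.4²) = 86.806.
The smallest integer n is 87.

87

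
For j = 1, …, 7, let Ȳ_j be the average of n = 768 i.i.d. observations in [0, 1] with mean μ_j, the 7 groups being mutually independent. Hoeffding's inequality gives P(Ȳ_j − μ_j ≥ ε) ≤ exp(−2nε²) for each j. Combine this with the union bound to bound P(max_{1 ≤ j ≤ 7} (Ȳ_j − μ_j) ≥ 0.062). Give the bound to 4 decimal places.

0.0191

Per-experiment Hoeffding bound: exp(−2·768·0.062²) = exp(−5.90438) = 0.0027275.
Union bound over 7 events: 7·0.0027275 = 0.01909.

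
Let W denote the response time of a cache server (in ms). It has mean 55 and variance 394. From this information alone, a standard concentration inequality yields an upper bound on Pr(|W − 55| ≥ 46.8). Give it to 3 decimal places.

0.180

Mean and variance are known, so Chebyshev's inequality applies.
Chebyshev: Pr(|W − μ| ≥ t) ≤ Var(W)/t².
Bound = 394 / 2190.24 = 0.1799.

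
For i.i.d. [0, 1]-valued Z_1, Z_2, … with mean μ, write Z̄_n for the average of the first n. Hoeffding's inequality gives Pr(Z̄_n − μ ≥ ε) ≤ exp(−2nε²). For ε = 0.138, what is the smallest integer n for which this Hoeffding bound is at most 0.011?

Require exp(−2nε²) ≤ 0.011, i.e. 2nε² ≥ ln(1/0.011) = 4.509860.
So n ≥ 4.509860 / (2·0.138²) = 118.406.
The smallest integer n is 119.

119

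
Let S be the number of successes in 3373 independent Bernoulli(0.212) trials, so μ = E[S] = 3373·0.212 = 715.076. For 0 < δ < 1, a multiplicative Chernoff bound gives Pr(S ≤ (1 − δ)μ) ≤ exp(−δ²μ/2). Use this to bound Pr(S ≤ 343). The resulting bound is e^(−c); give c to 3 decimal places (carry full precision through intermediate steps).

96.801

Write 343 = (1 − δ)μ, so δ = 1 − 343/715.076 = 0.5203307…
Then the exponent is δ²μ/2 = (μ − 343)²/(2μ) = 96.801284.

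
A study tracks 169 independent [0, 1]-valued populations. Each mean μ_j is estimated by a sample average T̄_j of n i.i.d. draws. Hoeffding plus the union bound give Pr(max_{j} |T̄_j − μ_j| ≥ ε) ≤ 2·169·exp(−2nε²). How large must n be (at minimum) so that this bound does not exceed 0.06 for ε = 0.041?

Need 2·169·exp(−2nε²) ≤ 0.06, i.e. exp(−2nε²) ≤ 0.06/338.
So 2nε² ≥ ln(338/0.06) = 8.636457.
Hence n ≥ 8.636457/(2·0.041²) = 2568.845.
The smallest integer n is 2569.

2569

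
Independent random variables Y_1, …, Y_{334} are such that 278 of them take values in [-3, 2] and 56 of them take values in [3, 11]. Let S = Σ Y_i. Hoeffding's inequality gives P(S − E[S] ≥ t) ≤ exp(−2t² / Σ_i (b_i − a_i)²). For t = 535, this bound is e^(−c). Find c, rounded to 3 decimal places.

Σ(b_i − a_i)² = 278·5² + 56·8² = 10534.
c = 2t² / 10534 = 2·535² / 10534 = 54.3431.

54.343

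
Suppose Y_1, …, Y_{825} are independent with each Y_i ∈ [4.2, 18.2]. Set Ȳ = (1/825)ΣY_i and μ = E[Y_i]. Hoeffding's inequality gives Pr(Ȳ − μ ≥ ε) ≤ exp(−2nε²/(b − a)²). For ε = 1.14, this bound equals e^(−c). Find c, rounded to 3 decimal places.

c = 2nε²/(b − a)² = 2·825·1.14² / 14² = 10.9405.

10.941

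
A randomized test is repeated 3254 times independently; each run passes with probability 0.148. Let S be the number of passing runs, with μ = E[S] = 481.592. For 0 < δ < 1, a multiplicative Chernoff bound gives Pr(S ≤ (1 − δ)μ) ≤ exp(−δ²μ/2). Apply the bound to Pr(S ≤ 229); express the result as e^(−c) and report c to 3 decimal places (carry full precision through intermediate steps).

66.241

Write 229 = (1 − δ)μ, so δ = 1 − 229/481.592 = 0.5244938…
Then the exponent is δ²μ/2 = (μ − 229)²/(2μ) = 66.241464.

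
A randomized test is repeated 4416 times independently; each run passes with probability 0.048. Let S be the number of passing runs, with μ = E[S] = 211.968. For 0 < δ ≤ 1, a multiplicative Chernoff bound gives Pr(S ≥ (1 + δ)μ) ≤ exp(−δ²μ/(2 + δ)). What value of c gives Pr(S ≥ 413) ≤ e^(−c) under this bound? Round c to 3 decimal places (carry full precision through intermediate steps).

Write 413 = (1 + δ)μ, so δ = 413/211.968 − 1 = 0.9484073…
Then the exponent is δ²μ/(2 + δ) = (413 − μ)² / (μ·(2 + δ)) = 64.665495.

64.665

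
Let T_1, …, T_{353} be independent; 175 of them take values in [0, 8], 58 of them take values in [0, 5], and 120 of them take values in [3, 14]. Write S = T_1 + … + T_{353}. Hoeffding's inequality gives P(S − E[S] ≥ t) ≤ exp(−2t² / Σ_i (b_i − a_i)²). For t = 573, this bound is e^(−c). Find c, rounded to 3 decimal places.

24.168

Σ(b_i − a_i)² = 175·8² + 58·5² + 120·11² = 27170.
c = 2t² / 27170 = 2·573² / 27170 = 24.1685.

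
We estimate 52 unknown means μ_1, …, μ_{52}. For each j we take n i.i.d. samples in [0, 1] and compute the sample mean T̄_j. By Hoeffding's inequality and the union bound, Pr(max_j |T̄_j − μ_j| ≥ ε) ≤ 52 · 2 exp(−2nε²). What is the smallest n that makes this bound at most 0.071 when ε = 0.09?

Need 2·52·exp(−2nε²) ≤ 0.071, i.e. exp(−2nε²) ≤ 0.071/104.
So 2nε² ≥ ln(104/0.071) = 7.289466.
Hence n ≥ 7.289466/(2·0.09²) = 449.967.
The smallest integer n is 450.

450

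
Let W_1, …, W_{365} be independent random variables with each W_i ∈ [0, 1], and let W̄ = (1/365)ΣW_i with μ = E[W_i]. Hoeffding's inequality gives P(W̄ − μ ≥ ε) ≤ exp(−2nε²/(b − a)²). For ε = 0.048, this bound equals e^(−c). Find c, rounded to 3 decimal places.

1.682

c = 2nε²/(b − a)² = 2·365·0.048² / 1² = 1.6819.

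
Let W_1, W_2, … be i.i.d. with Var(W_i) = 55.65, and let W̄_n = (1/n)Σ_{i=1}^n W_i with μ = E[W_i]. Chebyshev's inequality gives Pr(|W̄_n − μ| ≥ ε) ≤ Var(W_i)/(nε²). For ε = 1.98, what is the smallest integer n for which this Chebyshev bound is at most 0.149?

Require 55.65/(n·1.98²) ≤ 0.149, i.e. n ≥ 55.65/(0.149·1.98²) = 95.268.
The smallest integer n is 96.

96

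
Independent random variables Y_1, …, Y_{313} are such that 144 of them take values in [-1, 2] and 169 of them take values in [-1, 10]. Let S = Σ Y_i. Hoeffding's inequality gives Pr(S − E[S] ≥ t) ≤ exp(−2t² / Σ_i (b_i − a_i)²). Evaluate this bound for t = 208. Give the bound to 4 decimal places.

Σ(b_i − a_i)² = 144·3² + 169·11² = 21745.
Exponent = 2·208² / 21745 = 3.97921.
Bound = exp(−3.97921) = 0.01870.

0.0187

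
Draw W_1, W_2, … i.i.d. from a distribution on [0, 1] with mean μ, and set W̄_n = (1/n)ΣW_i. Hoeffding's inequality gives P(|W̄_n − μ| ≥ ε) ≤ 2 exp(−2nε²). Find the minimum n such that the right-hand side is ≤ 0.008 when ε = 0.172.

Require 2·exp(−2nε²) ≤ 0.008, i.e. 2nε² ≥ ln(2/0.008) = 5.521461.
So n ≥ 5.521461 / (2·0.172²) = 93.318.
The smallest integer n is 94.

94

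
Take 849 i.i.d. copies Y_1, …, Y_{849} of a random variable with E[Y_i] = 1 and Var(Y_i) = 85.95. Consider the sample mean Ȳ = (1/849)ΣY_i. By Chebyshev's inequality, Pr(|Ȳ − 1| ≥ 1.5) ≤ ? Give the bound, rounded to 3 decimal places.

Var(Ȳ) = Var(Y_i)/n = 85.95/849 = 0.10124.
Chebyshev: Pr(|Ȳ − 1| ≥ 1.5) ≤ Var(Ȳ)/(1.5)² = 85.95/(849·1.5²) = 0.0450.

0.045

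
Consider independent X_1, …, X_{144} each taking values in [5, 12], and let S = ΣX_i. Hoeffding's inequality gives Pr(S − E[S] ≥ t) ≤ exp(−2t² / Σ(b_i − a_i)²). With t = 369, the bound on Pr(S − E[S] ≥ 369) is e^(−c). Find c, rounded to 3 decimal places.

38.594

Σ(b_i − a_i)² = 144·(7)² = 7056.
c = 2t²/7056 = 2·369²/7056 = 38.5944.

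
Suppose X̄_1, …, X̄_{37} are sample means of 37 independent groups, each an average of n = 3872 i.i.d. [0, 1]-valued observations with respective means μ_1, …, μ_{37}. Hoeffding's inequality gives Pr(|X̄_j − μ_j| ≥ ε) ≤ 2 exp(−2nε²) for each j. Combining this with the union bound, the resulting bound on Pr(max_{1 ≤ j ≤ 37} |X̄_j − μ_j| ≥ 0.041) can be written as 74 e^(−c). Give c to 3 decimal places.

13.018

Union bound over the 37 events: Pr(max_{1 ≤ j ≤ 37} |X̄_j − μ_j| ≥ 0.041) ≤ 37·2·exp(−2nε²) = 74 exp(−2·3872·0.041²).
So c = 2·3872·0.041² = 13.0177.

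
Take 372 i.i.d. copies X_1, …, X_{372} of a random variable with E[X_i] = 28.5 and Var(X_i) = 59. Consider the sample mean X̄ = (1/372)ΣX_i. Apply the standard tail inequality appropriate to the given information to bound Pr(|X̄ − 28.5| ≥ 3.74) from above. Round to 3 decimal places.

0.011

With mean and variance of each term known, Chebyshev's inequality bounds the deviation of the sum (or sample mean).
Var(X̄) = Var(X_i)/n = 59/372 = 0.1586.
Chebyshev: Pr(|X̄ − 28.5| ≥ 3.74) ≤ Var(X̄)/(3.74)² = 59/(372·3.74²) = 0.0113.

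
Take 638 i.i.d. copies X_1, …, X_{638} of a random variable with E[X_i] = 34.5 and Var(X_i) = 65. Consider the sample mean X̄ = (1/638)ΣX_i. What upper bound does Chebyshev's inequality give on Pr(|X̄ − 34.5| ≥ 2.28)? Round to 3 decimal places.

Var(X̄) = Var(X_i)/n = 65/638 = 0.10188.
Chebyshev: Pr(|X̄ − 34.5| ≥ 2.28) ≤ Var(X̄)/(2.28)² = 65/(638·2.28²) = 0.0196.

0.020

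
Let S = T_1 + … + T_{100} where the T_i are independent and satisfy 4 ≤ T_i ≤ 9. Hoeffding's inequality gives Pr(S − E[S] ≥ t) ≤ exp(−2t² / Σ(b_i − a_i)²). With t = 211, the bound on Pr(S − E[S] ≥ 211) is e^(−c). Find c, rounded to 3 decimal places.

Σ(b_i − a_i)² = 100·(5)² = 2500.
c = 2t²/2500 = 2·211²/2500 = 35.6168.

35.617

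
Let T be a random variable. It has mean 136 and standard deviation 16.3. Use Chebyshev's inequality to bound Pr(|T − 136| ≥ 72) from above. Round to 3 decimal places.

0.051

Chebyshev: Pr(|T − μ| ≥ t) ≤ Var(T)/t².
Var(T) = σ² = 16.3² = 265.69.
Bound = 265.69 / 5184 = 0.0513.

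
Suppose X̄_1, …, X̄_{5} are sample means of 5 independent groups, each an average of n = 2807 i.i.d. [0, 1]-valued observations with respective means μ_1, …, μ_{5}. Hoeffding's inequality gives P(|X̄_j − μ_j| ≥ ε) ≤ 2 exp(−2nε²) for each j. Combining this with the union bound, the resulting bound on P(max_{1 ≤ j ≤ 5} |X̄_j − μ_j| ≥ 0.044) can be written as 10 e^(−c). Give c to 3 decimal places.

10.869

Union bound over the 5 events: P(max_{1 ≤ j ≤ 5} |X̄_j − μ_j| ≥ 0.044) ≤ 5·2·exp(−2nε²) = 10 exp(−2·2807·0.044²).
So c = 2·2807·0.044² = 10.8687.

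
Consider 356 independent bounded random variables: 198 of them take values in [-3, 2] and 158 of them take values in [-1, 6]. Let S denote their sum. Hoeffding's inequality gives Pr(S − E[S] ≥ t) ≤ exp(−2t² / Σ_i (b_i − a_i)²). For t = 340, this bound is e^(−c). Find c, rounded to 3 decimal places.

Σ(b_i − a_i)² = 198·5² + 158·7² = 12692.
c = 2t² / 12692 = 2·340² / 12692 = 18.2162.

18.216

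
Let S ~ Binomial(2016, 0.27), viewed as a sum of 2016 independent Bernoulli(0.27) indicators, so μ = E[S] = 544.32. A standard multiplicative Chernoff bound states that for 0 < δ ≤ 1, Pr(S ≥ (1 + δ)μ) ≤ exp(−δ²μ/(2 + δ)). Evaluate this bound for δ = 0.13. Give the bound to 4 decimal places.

0.0133

Exponent = δ²μ/(2 + δ) = 0.13²·544.32/2.13 = 4.3188.
Bound = exp(−4.3188) = 0.01332.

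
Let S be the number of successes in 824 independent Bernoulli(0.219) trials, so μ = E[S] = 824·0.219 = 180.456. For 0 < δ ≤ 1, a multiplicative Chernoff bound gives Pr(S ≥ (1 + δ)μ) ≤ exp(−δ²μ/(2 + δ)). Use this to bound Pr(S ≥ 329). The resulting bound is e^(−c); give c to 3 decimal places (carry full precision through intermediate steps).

Write 329 = (1 + δ)μ, so δ = 329/180.456 − 1 = 0.8231591…
Then the exponent is δ²μ/(2 + δ) = (329 − μ)² / (μ·(2 + δ)) = 43.311532.

43.312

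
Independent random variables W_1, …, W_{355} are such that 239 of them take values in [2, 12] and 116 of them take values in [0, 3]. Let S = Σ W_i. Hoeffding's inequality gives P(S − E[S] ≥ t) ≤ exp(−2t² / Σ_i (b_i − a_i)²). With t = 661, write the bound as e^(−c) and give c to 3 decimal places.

35.032

Σ(b_i − a_i)² = 239·10² + 116·3² = 24944.
c = 2t² / 24944 = 2·661² / 24944 = 35.0322.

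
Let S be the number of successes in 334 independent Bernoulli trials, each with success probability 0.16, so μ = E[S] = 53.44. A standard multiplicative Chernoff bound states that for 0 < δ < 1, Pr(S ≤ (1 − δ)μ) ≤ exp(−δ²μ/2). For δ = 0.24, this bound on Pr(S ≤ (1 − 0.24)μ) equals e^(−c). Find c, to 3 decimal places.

c = δ²μ/2 = 0.24²·53.44/2 = 1.5391.

1.539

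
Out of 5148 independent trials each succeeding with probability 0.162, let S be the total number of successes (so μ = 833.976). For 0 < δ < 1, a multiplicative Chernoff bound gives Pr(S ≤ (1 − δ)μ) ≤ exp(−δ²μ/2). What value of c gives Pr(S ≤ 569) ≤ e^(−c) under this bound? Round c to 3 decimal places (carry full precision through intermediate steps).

Write 569 = (1 − δ)μ, so δ = 1 − 569/833.976 = 0.3177262…
Then the exponent is δ²μ/2 = (μ − 569)²/(2μ) = 42.094905.

42.095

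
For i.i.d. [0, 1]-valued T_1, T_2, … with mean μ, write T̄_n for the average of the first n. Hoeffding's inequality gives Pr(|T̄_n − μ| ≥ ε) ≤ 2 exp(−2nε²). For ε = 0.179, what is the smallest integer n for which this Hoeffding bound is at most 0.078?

51

Require 2·exp(−2nε²) ≤ 0.078, i.e. 2nε² ≥ ln(2/0.078) = 3.244194.
So n ≥ 3.244194 / (2·0.179²) = 50.626.
The smallest integer n is 51.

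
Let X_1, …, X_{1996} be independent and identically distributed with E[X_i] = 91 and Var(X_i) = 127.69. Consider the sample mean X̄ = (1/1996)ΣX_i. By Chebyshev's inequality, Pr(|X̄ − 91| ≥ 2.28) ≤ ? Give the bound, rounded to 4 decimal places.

Var(X̄) = Var(X_i)/n = 127.69/1996 = 0.063973.
Chebyshev: Pr(|X̄ − 91| ≥ 2.28) ≤ Var(X̄)/(2.28)² = 127.69/(1996·2.28²) = 0.0123.

0.0123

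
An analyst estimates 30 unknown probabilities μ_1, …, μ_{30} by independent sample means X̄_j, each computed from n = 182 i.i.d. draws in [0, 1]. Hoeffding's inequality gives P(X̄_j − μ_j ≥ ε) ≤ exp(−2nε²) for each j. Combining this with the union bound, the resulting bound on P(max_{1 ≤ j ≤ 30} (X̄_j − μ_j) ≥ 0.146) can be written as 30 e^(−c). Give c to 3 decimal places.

Union bound over the 30 events: P(max_{1 ≤ j ≤ 30} (X̄_j − μ_j) ≥ 0.146) ≤ 30·exp(−2nε²) = 30 exp(−2·182·0.146²).
So c = 2·182·0.146² = 7.7590.

7.759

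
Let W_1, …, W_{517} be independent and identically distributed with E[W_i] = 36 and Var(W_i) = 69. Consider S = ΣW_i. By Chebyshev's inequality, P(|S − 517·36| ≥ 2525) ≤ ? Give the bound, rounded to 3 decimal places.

0.006

Var(S) = n·Var(W_i) = 517·69 = 35673.
Chebyshev: P(|S − 517·36| ≥ 2525) ≤ Var(S)/2525² = 35673/6375625 = 0.0056.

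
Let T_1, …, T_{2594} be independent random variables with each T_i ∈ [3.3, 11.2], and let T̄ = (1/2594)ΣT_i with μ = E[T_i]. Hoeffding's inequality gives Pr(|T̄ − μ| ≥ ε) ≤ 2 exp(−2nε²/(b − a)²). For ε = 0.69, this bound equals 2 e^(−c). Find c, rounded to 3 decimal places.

39.577

c = 2nε²/(b − a)² = 2·2594·0.69² / 7.9² = 39.5771.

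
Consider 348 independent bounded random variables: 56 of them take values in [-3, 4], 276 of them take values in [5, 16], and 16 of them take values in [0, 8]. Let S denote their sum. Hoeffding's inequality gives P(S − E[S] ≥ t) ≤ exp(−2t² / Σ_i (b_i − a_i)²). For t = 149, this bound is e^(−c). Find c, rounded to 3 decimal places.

1.195

Σ(b_i − a_i)² = 56·7² + 276·11² + 16·8² = 37164.
c = 2t² / 37164 = 2·149² / 37164 = 1.1948.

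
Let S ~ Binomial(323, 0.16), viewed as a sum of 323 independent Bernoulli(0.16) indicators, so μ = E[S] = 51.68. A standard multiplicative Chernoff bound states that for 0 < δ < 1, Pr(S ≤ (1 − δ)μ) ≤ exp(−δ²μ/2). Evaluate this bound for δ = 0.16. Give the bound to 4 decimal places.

0.5161

Exponent = δ²μ/2 = 0.16²·51.68/2 = 0.6615.
Bound = exp(−0.6615) = 0.51607.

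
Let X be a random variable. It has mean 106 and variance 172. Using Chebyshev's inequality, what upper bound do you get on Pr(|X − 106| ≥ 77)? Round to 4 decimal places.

Chebyshev: Pr(|X − μ| ≥ t) ≤ Var(X)/t².
Bound = 172 / 5929 = 0.0290.

0.0290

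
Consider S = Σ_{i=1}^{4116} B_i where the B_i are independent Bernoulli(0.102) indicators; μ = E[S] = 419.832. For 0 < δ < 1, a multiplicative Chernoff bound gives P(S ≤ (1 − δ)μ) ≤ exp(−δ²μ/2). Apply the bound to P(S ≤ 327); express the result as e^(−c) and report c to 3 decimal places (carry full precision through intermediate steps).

Write 327 = (1 − δ)μ, so δ = 1 − 327/419.832 = 0.221117…
Then the exponent is δ²μ/2 = (μ − 327)²/(2μ) = 10.263368.

10.263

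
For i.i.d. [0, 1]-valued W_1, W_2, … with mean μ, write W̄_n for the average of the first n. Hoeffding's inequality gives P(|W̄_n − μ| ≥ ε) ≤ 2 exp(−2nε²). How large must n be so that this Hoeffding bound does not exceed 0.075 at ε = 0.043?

Require 2·exp(−2nε²) ≤ 0.075, i.e. 2nε² ≥ ln(2/0.075) = 3.283414.
So n ≥ 3.283414 / (2·0.043²) = 887.889.
The smallest integer n is 888.

888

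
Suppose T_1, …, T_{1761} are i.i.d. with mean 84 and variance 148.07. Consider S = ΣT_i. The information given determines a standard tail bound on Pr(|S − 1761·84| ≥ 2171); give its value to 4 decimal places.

0.0553

With mean and variance of each term known, Chebyshev's inequality bounds the deviation of the sum (or sample mean).
Var(S) = n·Var(T_i) = 1761·148.07 = 260751.27.
Chebyshev: Pr(|S − 1761·84| ≥ 2171) ≤ Var(S)/2171² = 260751.27/4713241 = 0.0553.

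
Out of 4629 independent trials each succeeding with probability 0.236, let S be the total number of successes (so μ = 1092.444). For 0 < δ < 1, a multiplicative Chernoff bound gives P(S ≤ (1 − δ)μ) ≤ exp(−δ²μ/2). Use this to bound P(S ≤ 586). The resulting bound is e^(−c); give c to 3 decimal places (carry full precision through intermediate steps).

Write 586 = (1 − δ)μ, so δ = 1 − 586/1092.444 = 0.4635881…
Then the exponent is δ²μ/2 = (μ − 586)²/(2μ) = 117.390697.

117.391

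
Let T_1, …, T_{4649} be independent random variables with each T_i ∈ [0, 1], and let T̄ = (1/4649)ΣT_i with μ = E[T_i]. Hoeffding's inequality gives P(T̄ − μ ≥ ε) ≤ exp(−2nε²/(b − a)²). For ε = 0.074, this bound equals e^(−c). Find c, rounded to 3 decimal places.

50.916

c = 2nε²/(b − a)² = 2·4649·0.074² / 1² = 50.9158.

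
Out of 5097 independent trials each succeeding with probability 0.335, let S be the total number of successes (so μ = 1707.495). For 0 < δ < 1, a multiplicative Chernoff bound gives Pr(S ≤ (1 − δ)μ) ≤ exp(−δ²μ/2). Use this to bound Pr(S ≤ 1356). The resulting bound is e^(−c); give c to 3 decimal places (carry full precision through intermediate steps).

36.178

Write 1356 = (1 − δ)μ, so δ = 1 − 1356/1707.495 = 0.2058542…
Then the exponent is δ²μ/2 = (μ − 1356)²/(2μ) = 36.178359.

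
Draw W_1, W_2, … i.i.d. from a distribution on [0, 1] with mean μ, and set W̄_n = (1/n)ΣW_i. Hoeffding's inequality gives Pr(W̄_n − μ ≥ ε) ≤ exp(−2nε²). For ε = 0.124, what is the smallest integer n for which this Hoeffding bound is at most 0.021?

Require exp(−2nε²) ≤ 0.021, i.e. 2nε² ≥ ln(1/0.021) = 3.863233.
So n ≥ 3.863233 / (2·0.124²) = 125.625.
The smallest integer n is 126.

126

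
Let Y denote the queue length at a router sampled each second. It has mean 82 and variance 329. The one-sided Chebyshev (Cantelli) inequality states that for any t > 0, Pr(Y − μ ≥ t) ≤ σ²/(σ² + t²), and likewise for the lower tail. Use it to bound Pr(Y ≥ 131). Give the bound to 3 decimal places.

Here σ² = 329 and t = 49, so σ² + t² = 2730.
Cantelli's bound: 329/2730 = 0.1205.

0.121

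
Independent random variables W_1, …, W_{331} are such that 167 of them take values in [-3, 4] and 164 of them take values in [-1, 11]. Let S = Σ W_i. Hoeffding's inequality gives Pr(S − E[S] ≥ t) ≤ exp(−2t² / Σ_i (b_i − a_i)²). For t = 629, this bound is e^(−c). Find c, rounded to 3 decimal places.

24.884

Σ(b_i − a_i)² = 167·7² + 164·12² = 31799.
c = 2t² / 31799 = 2·629² / 31799 = 24.8839.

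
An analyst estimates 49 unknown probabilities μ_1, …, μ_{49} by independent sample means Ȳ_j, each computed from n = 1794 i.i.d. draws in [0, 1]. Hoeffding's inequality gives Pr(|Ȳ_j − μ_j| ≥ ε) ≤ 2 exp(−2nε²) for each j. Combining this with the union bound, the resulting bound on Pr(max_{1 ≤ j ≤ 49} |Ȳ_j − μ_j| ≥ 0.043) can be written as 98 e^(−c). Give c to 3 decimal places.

Union bound over the 49 events: Pr(max_{1 ≤ j ≤ 49} |Ȳ_j − μ_j| ≥ 0.043) ≤ 49·2·exp(−2nε²) = 98 exp(−2·1794·0.043²).
So c = 2·1794·0.043² = 6.6342.

6.634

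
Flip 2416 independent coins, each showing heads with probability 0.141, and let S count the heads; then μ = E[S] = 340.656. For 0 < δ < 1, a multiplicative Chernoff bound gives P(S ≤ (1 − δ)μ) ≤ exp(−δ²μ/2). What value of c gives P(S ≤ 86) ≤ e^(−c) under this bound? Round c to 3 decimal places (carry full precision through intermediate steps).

Write 86 = (1 − δ)μ, so δ = 1 − 86/340.656 = 0.7475459…
Then the exponent is δ²μ/2 = (μ − 86)²/(2μ) = 95.183526.

95.184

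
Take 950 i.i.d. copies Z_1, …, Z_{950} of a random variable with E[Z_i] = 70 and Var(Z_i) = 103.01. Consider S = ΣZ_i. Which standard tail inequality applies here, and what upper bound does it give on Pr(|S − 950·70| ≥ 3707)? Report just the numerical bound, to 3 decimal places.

0.007

With mean and variance of each term known, Chebyshev's inequality bounds the deviation of the sum (or sample mean).
Var(S) = n·Var(Z_i) = 950·103.01 = 97859.5.
Chebyshev: Pr(|S − 950·70| ≥ 3707) ≤ Var(S)/3707² = 97859.5/13741849 = 0.0071.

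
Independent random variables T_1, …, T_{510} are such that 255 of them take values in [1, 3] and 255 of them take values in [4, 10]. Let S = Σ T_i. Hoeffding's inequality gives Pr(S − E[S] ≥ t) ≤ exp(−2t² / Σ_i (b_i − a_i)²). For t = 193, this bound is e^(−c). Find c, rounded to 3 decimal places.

7.304

Σ(b_i − a_i)² = 255·2² + 255·6² = 10200.
c = 2t² / 10200 = 2·193² / 10200 = 7.3037.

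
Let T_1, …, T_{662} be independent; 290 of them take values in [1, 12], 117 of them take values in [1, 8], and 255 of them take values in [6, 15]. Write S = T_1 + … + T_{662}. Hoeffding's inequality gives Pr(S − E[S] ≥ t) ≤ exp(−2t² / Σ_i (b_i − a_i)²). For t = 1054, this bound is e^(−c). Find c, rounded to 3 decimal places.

36.140

Σ(b_i − a_i)² = 290·11² + 117·7² + 255·9² = 61478.
c = 2t² / 61478 = 2·1054² / 61478 = 36.1403.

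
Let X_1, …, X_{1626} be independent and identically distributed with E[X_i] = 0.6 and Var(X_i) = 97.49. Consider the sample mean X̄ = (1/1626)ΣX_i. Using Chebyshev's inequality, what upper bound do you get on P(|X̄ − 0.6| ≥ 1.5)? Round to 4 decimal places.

Var(X̄) = Var(X_i)/n = 97.49/1626 = 0.059957.
Chebyshev: P(|X̄ − 0.6| ≥ 1.5) ≤ Var(X̄)/(1.5)² = 97.49/(1626·1.5²) = 0.0266.

0.0266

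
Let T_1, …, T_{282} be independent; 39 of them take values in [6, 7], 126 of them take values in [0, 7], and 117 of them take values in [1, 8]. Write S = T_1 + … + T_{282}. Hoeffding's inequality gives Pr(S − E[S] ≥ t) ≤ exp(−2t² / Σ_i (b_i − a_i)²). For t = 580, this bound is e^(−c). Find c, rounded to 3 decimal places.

56.320

Σ(b_i − a_i)² = 39·1² + 126·7² + 117·7² = 11946.
c = 2t² / 11946 = 2·580² / 11946 = 56.3201.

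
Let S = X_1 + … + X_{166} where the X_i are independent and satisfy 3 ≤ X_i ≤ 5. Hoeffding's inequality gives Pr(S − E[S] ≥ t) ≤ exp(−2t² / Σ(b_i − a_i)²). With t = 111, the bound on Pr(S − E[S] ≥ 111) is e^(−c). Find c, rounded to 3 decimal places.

37.111

Σ(b_i − a_i)² = 166·(2)² = 664.
c = 2t²/664 = 2·111²/664 = 37.1114.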